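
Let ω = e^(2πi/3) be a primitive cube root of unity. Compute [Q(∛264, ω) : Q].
[Q(∛264, ω) : Q] = 6

[Q(∛264):Q] = 3 (min poly x^3 - 264, irreducible since 264 is not a perfect cube). [Q(ω):Q] = 2 (min poly x^2 + x + 1). Since Q(∛264) ⊂ R and ω ∉ R, we have ω ∉ Q(∛264), so x^2 + x + 1 remains irreducible over Q(∛264) and [Q(∛264, ω) : Q(∛264)] = 2. By the tower law, [Q(∛264, ω) : Q] = 3 · 2 = 6. (In fact Q(∛264, ω) is the splitting field of x^3 - 264 over Q.)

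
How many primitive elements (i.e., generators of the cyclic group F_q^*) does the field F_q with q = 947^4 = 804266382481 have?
There are φ(804266382480) = 188026675200 primitive elements

F_q^* is cyclic of order q - 1 = 804266382480. A cyclic group of order m has exactly φ(m) generators. Here m = 804266382480 = 2^4 · 3 · 5 · 11 · 43 · 79 · 89681, so the number of primitive elements is φ(804266382480) = 188026675200.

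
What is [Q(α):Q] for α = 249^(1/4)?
[Q(α):Q] = 4

α is a root of x^4 - 249. By Eisenstein's criterion at the prime p = 3 (which divides the constant term 249 but p^2 = 9 does not, since 249 is squarefree), x^4 - 249 is irreducible over Q. Hence [Q(α):Q] = 4.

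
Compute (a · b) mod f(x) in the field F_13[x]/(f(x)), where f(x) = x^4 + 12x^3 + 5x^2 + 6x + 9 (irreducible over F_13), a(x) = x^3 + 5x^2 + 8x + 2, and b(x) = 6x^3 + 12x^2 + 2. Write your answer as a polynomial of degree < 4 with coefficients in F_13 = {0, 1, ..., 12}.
a · b ≡ 12x^3 + 11x^2 + 11x + 1 (mod f(x))

Multiply in F_13[x]: a(x)·b(x) = (x^3 + 5x^2 + 8x + 2)·(6x^3 + 12x^2 + 2) = 6x^6 + 3x^5 + 4x^4 + 6x^3 + 8x^2 + 3x + 4. This has degree ≥ 4, so divide by f(x) over F_13: 6x^6 + 3x^5 + 4x^4 + 6x^3 + 8x^2 + 3x + 4 = (6x^2 + 9x + 9)·(x^4 + 12x^3 + 5x^2 + 6x + 9) + (12x^3 + 11x^2 + 11x + 1). Hence a·b ≡ 12x^3 + 11x^2 + 11x + 1 (mod f). (F_13[x]/(f) is a field with 13^4 = 28561 elements since f is irreducible of degree 4.)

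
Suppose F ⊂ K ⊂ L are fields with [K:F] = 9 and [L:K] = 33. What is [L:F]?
[L:F] = 297

The tower law says that for any tower of field extensions F ⊂ K ⊂ L with finite degrees, [L:F] = [L:K] · [K:F]. Here this gives [L:F] = 33 · 9 = 297.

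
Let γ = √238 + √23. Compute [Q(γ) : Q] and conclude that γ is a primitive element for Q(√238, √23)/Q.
[Q(γ) : Q] = 4 (equivalently, Q(γ) = Q(√238, √23))

Obviously Q(γ) ⊆ Q(√238, √23), and [Q(√238, √23):Q] = 4 (since 238, 23 are distinct squarefree integers > 1 with 5474 not a perfect square). To show equality we compute the minimal polynomial of γ. From γ = √238 + √23: γ^2 = 238 + 2√(5474) + 23 = 261 + 2√(5474), so γ^2 - 261 = 2√(5474); squaring, (γ^2 - 261)^2 = 4·5474, i.e. γ^4 - 522γ^2 + 68121 - 21896 = 0, i.e. γ^4 - 522γ^2 + 46225 = 0. So γ is a root of x^4 - 522x^2 + 46225. This polynomial is irreducible over Q: it has no rational root (each ±√238 ± √23 is irrational), and any factorization into two quadratics over Q would force √(5474) ∈ Q (pairing opposite roots) or √238, √23 ∈ Q (other pairings), all impossible. Hence [Q(γ):Q] = 4 = [Q(√238, √23):Q], so Q(γ) = Q(√238, √23).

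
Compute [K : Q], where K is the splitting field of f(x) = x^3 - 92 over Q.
[K : Q] = 6

The roots of x^3 - 92 are ∛92, ω∛92, ω^2∛92 where ω = e^(2πi/3) is a primitive cube root of unity, so K = Q(∛92, ω). Now [Q(∛92):Q] = 3 (since 92 is not a perfect cube, x^3 - 92 is irreducible) and [Q(ω):Q] = 2. Both 2 and 3 divide [K:Q], and [K:Q] ≤ 3·2 = 6, so [K:Q] = 6. (Equivalently: Q(∛92) ⊂ R but ω ∉ R, so [K : Q(∛92)] = 2.)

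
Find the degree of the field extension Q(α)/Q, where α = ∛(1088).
[Q(α):Q] = 3

The minimal polynomial of α is x^3 - 1088, irreducible over Q since 1088 is not a perfect cube (so x^3 - 1088 has no rational root). Hence [Q(α):Q] = deg(m_α) = 3.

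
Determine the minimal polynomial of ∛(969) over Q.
m_α(x) = x^3 - 969

α satisfies α^3 = 969, so x^3 - 969 annihilates α. By the rational root test, a rational root p/q (in lowest terms) of x^3 - 969 would satisfy p^3 = 969 q^3, forcing q = 1 and p^3 = 969; but 969 is not a perfect cube, contradiction. A monic cubic over Q with no rational root is irreducible (any nontrivial factorization would include a linear factor). Hence x^3 - 969 is the minimal polynomial of α, and in particular [Q(α):Q] = 3.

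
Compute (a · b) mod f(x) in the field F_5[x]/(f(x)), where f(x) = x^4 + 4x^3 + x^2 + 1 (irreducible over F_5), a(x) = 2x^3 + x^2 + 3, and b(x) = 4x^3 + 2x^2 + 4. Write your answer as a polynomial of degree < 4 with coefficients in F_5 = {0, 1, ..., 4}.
a · b ≡ 4x^3 + 2x^2 + 4x + 2 (mod f(x))

Multiply in F_5[x]: a(x)·b(x) = (2x^3 + x^2 + 3)·(4x^3 + 2x^2 + 4) = 3x^6 + 3x^5 + 2x^4 + 2. This has degree ≥ 4, so divide by f(x) over F_5: 3x^6 + 3x^5 + 2x^4 + 2 = (3x^2 + x)·(x^4 + 4x^3 + x^2 + 1) + (4x^3 + 2x^2 + 4x + 2). Hence a·b ≡ 4x^3 + 2x^2 + 4x + 2 (mod f). (F_5[x]/(f) is a field with 5^4 = 625 elements since f is irreducible of degree 4.)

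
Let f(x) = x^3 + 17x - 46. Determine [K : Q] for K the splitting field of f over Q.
[K : Q] = 6

By the rational root test, any rational root of the monic integer polynomial f(x) = x^3 + 17x - 46 must be an integer dividing the constant term -46, i.e. one of ±{1, 2, 23, 46}. Evaluating: f(1) = -28, f(-1) = -64, f(2) = -4, f(-2) = -88, f(23) = 12512, f(-23) = -12604, f(46) = 98072, f(-46) = -98164; none is 0, so f has no rational root and is therefore irreducible over Q (a cubic with no linear factor over a field is irreducible). For an irreducible cubic, the Galois group is A_3 or S_3 according as the discriminant disc(f) = -4a^3 - 27b^2 = -4·(17)^3 - 27·(-46)^2 = -76784 is or is not a square in Q. Here disc(f) = -76784 is not a perfect square in Q, so the Galois group of f over Q is not contained in A_3 and must be all of S_3. The splitting field has degree |S_3| = 6 over Q, so [K : Q] = 6.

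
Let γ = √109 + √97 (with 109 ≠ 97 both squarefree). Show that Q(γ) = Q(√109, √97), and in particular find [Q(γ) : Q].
[Q(γ) : Q] = 4 (equivalently, Q(γ) = Q(√109, √97))

Obviously Q(γ) ⊆ Q(√109, √97), and [Q(√109, √97):Q] = 4 (since 109, 97 are distinct squarefree integers > 1 with 10573 not a perfect square). To show equality we compute the minimal polynomial of γ. From γ = √109 + √97: γ^2 = 109 + 2√(10573) + 97 = 206 + 2√(10573), so γ^2 - 206 = 2√(10573); squaring, (γ^2 - 206)^2 = 4·10573, i.e. γ^4 - 412γ^2 + 42436 - 42292 = 0, i.e. γ^4 - 412γ^2 + 144 = 0. So γ is a root of x^4 - 412x^2 + 144. This polynomial is irreducible over Q: it has no rational root (each ±√109 ± √97 is irrational), and any factorization into two quadratics over Q would force √(10573) ∈ Q (pairing opposite roots) or √109, √97 ∈ Q (other pairings), all impossible. Hence [Q(γ):Q] = 4 = [Q(√109, √97):Q], so Q(γ) = Q(√109, √97).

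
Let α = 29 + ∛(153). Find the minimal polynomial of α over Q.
m_α(x) = x^3 - 87x^2 + 2523x - 24542

Set β = α - 29 = ∛(153), so β^3 = 153. Then (α - 29)^3 - 153 = 0, i.e. α is a root of g(x) = (x - 29)^3 - 153 = x^3 - 87x^2 + 2523x - 24542. Since g(x) = h(x - 29) where h(x) = x^3 - 153, and h is irreducible over Q (because 153 is not a perfect cube, so h has no rational root, and a monic cubic with no rational root is irreducible), g is also irreducible (irreducibility is preserved under the substitution x → x - 29). Hence m_α(x) = x^3 - 87x^2 + 2523x - 24542.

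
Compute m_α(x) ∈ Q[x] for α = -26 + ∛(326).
m_α(x) = x^3 + 78x^2 + 2028x + 17250

Set β = α + 26 = ∛(326), so β^3 = 326. Then (α + 26)^3 - 326 = 0, i.e. α is a root of g(x) = (x + 26)^3 - 326 = x^3 + 78x^2 + 2028x + 17250. Since g(x) = h(x + 26) where h(x) = x^3 - 326, and h is irreducible over Q (because 326 is not a perfect cube, so h has no rational root, and a monic cubic with no rational root is irreducible), g is also irreducible (irreducibility is preserved under the substitution x → x + 26). Hence m_α(x) = x^3 + 78x^2 + 2028x + 17250.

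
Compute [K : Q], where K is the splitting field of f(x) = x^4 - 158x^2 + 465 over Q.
[K : Q] = 4

Solving the quadratic in x^2: x^2 = (158 ± √(158^2 - 4·465))/2 = (158 ± √23104)/2 = (158 ± 152)/2, giving x^2 = 3 or x^2 = 155. So f(x) = (x^2 - 3)(x^2 - 155) and the roots of f are ±√3, ±√155. Hence the splitting field is K = Q(√3, √155). Since 3 and 155 are distinct squarefree integers > 1, their product 465 is not a perfect square, so √155 ∉ Q(√3). By the tower law [K:Q] = [Q(√3,√155):Q(√3)] · [Q(√3):Q] = 2 · 2 = 4.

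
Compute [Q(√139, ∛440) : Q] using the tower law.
[Q(√139, ∛440) : Q] = 6

Let L = Q(√139, ∛440). Since Q(√139) ⊂ L and [Q(√139):Q] = 2, the tower law gives 2 | [L:Q]. Likewise Q(∛440) ⊂ L with [Q(∛440):Q] = 3 (because 440 is not a perfect cube), so 3 | [L:Q]. As gcd(2,3) = 1, [L:Q] is divisible by 6. Conversely L is generated over Q by √139 and ∛440, so [L:Q] ≤ 2·3 = 6. Therefore [Q(√139, ∛440) : Q] = 6.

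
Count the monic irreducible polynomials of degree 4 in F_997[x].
There are 247013224518 monic irreducible polynomials of degree 4 over F_997

Each element of F_{997^4} that lies in no proper subfield is a root of exactly one monic irreducible of degree 4 over F_997, and each such polynomial has 4 distinct roots in F_{997^4}. By Möbius inversion the count is N_997(4) = (1/4) Σ_{d|4} μ(4/d) · 997^d = (1/4)(μ(4)·997^1 + μ(2)·997^2 + μ(1)·997^4) = 988052898072/4 = 247013224518.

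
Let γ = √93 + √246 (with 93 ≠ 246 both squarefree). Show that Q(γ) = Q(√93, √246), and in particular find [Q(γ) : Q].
[Q(γ) : Q] = 4 (equivalently, Q(γ) = Q(√93, √246))

Obviously Q(γ) ⊆ Q(√93, √246), and [Q(√93, √246):Q] = 4 (since 93, 246 are distinct squarefree integers > 1 with 22878 not a perfect square). To show equality we compute the minimal polynomial of γ. From γ = √93 + √246: γ^2 = 93 + 2√(22878) + 246 = 339 + 2√(22878), so γ^2 - 339 = 2√(22878); squaring, (γ^2 - 339)^2 = 4·22878, i.e. γ^4 - 678γ^2 + 114921 - 91512 = 0, i.e. γ^4 - 678γ^2 + 23409 = 0. So γ is a root of x^4 - 678x^2 + 23409. This polynomial is irreducible over Q: it has no rational root (each ±√93 ± √246 is irrational), and any factorization into two quadratics over Q would force √(22878) ∈ Q (pairing opposite roots) or √93, √246 ∈ Q (other pairings), all impossible. Hence [Q(γ):Q] = 4 = [Q(√93, √246):Q], so Q(γ) = Q(√93, √246).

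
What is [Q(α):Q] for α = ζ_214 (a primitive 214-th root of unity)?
[Q(α):Q] = 106

The minimal polynomial of ζ_214 over Q is the 214-th cyclotomic polynomial Φ_214(x), which is irreducible over Q and has degree φ(214) = 106. Hence [Q(α):Q] = φ(214) = 106.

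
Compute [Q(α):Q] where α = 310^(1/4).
[Q(α):Q] = 4

α is a root of x^4 - 310. By Eisenstein's criterion at the prime p = 2 (which divides the constant term 310 but p^2 = 4 does not, since 310 is squarefree), x^4 - 310 is irreducible over Q. Hence [Q(α):Q] = 4.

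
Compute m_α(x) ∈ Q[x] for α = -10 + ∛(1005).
m_α(x) = x^3 + 30x^2 + 300x - 5

Set β = α + 10 = ∛(1005), so β^3 = 1005. Then (α + 10)^3 - 1005 = 0, i.e. α is a root of g(x) = (x + 10)^3 - 1005 = x^3 + 30x^2 + 300x - 5. Since g(x) = h(x + 10) where h(x) = x^3 - 1005, and h is irreducible over Q (because 1005 is not a perfect cube, so h has no rational root, and a monic cubic with no rational root is irreducible), g is also irreducible (irreducibility is preserved under the substitution x → x + 10). Hence m_α(x) = x^3 + 30x^2 + 300x - 5.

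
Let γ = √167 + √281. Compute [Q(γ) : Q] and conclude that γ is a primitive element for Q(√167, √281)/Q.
[Q(γ) : Q] = 4 (equivalently, Q(γ) = Q(√167, √281))

Obviously Q(γ) ⊆ Q(√167, √281), and [Q(√167, √281):Q] = 4 (since 167, 281 are distinct squarefree integers > 1 with 46927 not a perfect square). To show equality we compute the minimal polynomial of γ. From γ = √167 + √281: γ^2 = 167 + 2√(46927) + 281 = 448 + 2√(46927), so γ^2 - 448 = 2√(46927); squaring, (γ^2 - 448)^2 = 4·46927, i.e. γ^4 - 896γ^2 + 200704 - 187708 = 0, i.e. γ^4 - 896γ^2 + 12996 = 0. So γ is a root of x^4 - 896x^2 + 12996. This polynomial is irreducible over Q: it has no rational root (each ±√167 ± √281 is irrational), and any factorization into two quadratics over Q would force √(46927) ∈ Q (pairing opposite roots) or √167, √281 ∈ Q (other pairings), all impossible. Hence [Q(γ):Q] = 4 = [Q(√167, √281):Q], so Q(γ) = Q(√167, √281).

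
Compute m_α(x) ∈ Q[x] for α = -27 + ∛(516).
m_α(x) = x^3 + 81x^2 + 2187x + 19167

Set β = α + 27 = ∛(516), so β^3 = 516. Then (α + 27)^3 - 516 = 0, i.e. α is a root of g(x) = (x + 27)^3 - 516 = x^3 + 81x^2 + 2187x + 19167. Since g(x) = h(x + 27) where h(x) = x^3 - 516, and h is irreducible over Q (because 516 is not a perfect cube, so h has no rational root, and a monic cubic with no rational root is irreducible), g is also irreducible (irreducibility is preserved under the substitution x → x + 27). Hence m_α(x) = x^3 + 81x^2 + 2187x + 19167.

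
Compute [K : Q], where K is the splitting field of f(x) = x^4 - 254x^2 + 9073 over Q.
[K : Q] = 4

Solving the quadratic in x^2: x^2 = (254 ± √(254^2 - 4·9073))/2 = (254 ± √28224)/2 = (254 ± 168)/2, giving x^2 = 43 or x^2 = 211. So f(x) = (x^2 - 43)(x^2 - 211) and the roots of f are ±√43, ±√211. Hence the splitting field is K = Q(√43, √211). Since 43 and 211 are distinct squarefree integers > 1, their product 9073 is not a perfect square, so √211 ∉ Q(√43). By the tower law [K:Q] = [Q(√43,√211):Q(√43)] · [Q(√43):Q] = 2 · 2 = 4.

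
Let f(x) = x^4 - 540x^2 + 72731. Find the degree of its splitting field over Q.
[K : Q] = 4

Solving the quadratic in x^2: x^2 = (540 ± √(540^2 - 4·72731))/2 = (540 ± √676)/2 = (540 ± 26)/2, giving x^2 = 283 or x^2 = 257. So f(x) = (x^2 - 283)(x^2 - 257) and the roots of f are ±√283, ±√257. Hence the splitting field is K = Q(√283, √257). Since 283 and 257 are distinct squarefree integers > 1, their product 72731 is not a perfect square, so √257 ∉ Q(√283). By the tower law [K:Q] = [Q(√283,√257):Q(√283)] · [Q(√283):Q] = 2 · 2 = 4.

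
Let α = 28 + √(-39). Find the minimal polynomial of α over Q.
m_α(x) = x^2 - 56x + 823

From α - 28 = √(-39), squaring gives (α - 28)^2 = -39, i.e. α^2 - 56α + 784 = -39, so α^2 - 56α + 823 = 0. The discriminant of x^2 - 56x + 823 is (-56)^2 - 4·(823) = 3136 - 3292 = -156, and 4·(-39) is not a perfect square in Q since -39 is squarefree and ≠ 1. Hence x^2 - 56x + 823 is irreducible over Q and is the minimal polynomial of α.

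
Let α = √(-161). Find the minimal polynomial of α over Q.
m_α(x) = x^2 + 161

α satisfies α^2 + 161 = 0, so x^2 + 161 annihilates α. Since d = -161 is squarefree and ≠ 1, it is not a perfect square in Q, so x^2 + 161 has no rational root and is therefore irreducible over Q (a degree-2 polynomial over a field is irreducible iff it has no root). Hence m_α(x) = x^2 + 161.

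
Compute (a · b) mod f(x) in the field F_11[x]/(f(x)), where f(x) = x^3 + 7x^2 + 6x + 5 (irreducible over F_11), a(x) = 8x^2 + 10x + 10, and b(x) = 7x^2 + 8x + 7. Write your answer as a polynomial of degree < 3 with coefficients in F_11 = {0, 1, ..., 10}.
a · b ≡ 4x^2 + 10x + 7 (mod f(x))

Multiply in F_11[x]: a(x)·b(x) = (8x^2 + 10x + 10)·(7x^2 + 8x + 7) = x^4 + 2x^3 + 8x^2 + 7x + 4. This has degree ≥ 3, so divide by f(x) over F_11: x^4 + 2x^3 + 8x^2 + 7x + 4 = (x + 6)·(x^3 + 7x^2 + 6x + 5) + (4x^2 + 10x + 7). Hence a·b ≡ 4x^2 + 10x + 7 (mod f). (F_11[x]/(f) is a field with 11^3 = 1331 elements since f is irreducible of degree 3.)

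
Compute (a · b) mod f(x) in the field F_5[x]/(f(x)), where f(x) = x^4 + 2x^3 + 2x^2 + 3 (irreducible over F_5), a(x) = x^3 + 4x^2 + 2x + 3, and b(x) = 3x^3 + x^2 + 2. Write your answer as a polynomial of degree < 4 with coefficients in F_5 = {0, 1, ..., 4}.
a · b ≡ 4x^3 + 2x^2 + 3x + 1 (mod f(x))

Multiply in F_5[x]: a(x)·b(x) = (x^3 + 4x^2 + 2x + 3)·(3x^3 + x^2 + 2) = 3x^6 + 3x^5 + 3x^3 + x^2 + 4x + 1. This has degree ≥ 4, so divide by f(x) over F_5: 3x^6 + 3x^5 + 3x^3 + x^2 + 4x + 1 = (3x^2 + 2x)·(x^4 + 2x^3 + 2x^2 + 3) + (4x^3 + 2x^2 + 3x + 1). Hence a·b ≡ 4x^3 + 2x^2 + 3x + 1 (mod f). (F_5[x]/(f) is a field with 5^4 = 625 elements since f is irreducible of degree 4.)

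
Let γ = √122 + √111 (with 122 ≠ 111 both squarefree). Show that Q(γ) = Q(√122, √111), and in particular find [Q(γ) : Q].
[Q(γ) : Q] = 4 (equivalently, Q(γ) = Q(√122, √111))

Obviously Q(γ) ⊆ Q(√122, √111), and [Q(√122, √111):Q] = 4 (since 122, 111 are distinct squarefree integers > 1 with 13542 not a perfect square). To show equality we compute the minimal polynomial of γ. From γ = √122 + √111: γ^2 = 122 + 2√(13542) + 111 = 233 + 2√(13542), so γ^2 - 233 = 2√(13542); squaring, (γ^2 - 233)^2 = 4·13542, i.e. γ^4 - 466γ^2 + 54289 - 54168 = 0, i.e. γ^4 - 466γ^2 + 121 = 0. So γ is a root of x^4 - 466x^2 + 121. This polynomial is irreducible over Q: it has no rational root (each ±√122 ± √111 is irrational), and any factorization into two quadratics over Q would force √(13542) ∈ Q (pairing opposite roots) or √122, √111 ∈ Q (other pairings), all impossible. Hence [Q(γ):Q] = 4 = [Q(√122, √111):Q], so Q(γ) = Q(√122, √111).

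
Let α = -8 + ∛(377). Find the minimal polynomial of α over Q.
m_α(x) = x^3 + 24x^2 + 192x + 135

Set β = α + 8 = ∛(377), so β^3 = 377. Then (α + 8)^3 - 377 = 0, i.e. α is a root of g(x) = (x + 8)^3 - 377 = x^3 + 24x^2 + 192x + 135. Since g(x) = h(x + 8) where h(x) = x^3 - 377, and h is irreducible over Q (because 377 is not a perfect cube, so h has no rational root, and a monic cubic with no rational root is irreducible), g is also irreducible (irreducibility is preserved under the substitution x → x + 8). Hence m_α(x) = x^3 + 24x^2 + 192x + 135.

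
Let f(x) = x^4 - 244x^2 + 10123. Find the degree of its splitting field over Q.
[K : Q] = 4

Solving the quadratic in x^2: x^2 = (244 ± √(244^2 - 4·10123))/2 = (244 ± √19044)/2 = (244 ± 138)/2, giving x^2 = 53 or x^2 = 191. So f(x) = (x^2 - 53)(x^2 - 191) and the roots of f are ±√53, ±√191. Hence the splitting field is K = Q(√53, √191). Since 53 and 191 are distinct squarefree integers > 1, their product 10123 is not a perfect square, so √191 ∉ Q(√53). By the tower law [K:Q] = [Q(√53,√191):Q(√53)] · [Q(√53):Q] = 2 · 2 = 4.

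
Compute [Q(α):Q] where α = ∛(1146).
[Q(α):Q] = 3

The minimal polynomial of α is x^3 - 1146, irreducible over Q since 1146 is not a perfect cube (so x^3 - 1146 has no rational root). Hence [Q(α):Q] = deg(m_α) = 3.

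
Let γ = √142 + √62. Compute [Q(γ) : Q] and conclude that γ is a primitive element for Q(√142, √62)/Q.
[Q(γ) : Q] = 4 (equivalently, Q(γ) = Q(√142, √62))

Obviously Q(γ) ⊆ Q(√142, √62), and [Q(√142, √62):Q] = 4 (since 142, 62 are distinct squarefree integers > 1 with 8804 not a perfect square). To show equality we compute the minimal polynomial of γ. From γ = √142 + √62: γ^2 = 142 + 2√(8804) + 62 = 204 + 2√(8804), so γ^2 - 204 = 2√(8804); squaring, (γ^2 - 204)^2 = 4·8804, i.e. γ^4 - 408γ^2 + 41616 - 35216 = 0, i.e. γ^4 - 408γ^2 + 6400 = 0. So γ is a root of x^4 - 408x^2 + 6400. This polynomial is irreducible over Q: it has no rational root (each ±√142 ± √62 is irrational), and any factorization into two quadratics over Q would force √(8804) ∈ Q (pairing opposite roots) or √142, √62 ∈ Q (other pairings), all impossible. Hence [Q(γ):Q] = 4 = [Q(√142, √62):Q], so Q(γ) = Q(√142, √62).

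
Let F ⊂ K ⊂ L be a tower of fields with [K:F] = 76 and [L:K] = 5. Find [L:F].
[L:F] = 380

The tower law says that for any tower of field extensions F ⊂ K ⊂ L with finite degrees, [L:F] = [L:K] · [K:F]. Here this gives [L:F] = 5 · 76 = 380.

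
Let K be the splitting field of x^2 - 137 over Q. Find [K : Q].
[K : Q] = 2

f(x) = x^2 - 137 factors as (x - √137)(x + √137). The splitting field is K = Q(√137). Since 137 is squarefree and > 1, it is not a perfect square, so x^2 - 137 is irreducible over Q and [Q(√137) : Q] = 2. Hence [K : Q] = 2.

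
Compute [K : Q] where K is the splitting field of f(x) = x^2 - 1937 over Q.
[K : Q] = 2

f(x) = x^2 - 1937 factors as (x - √1937)(x + √1937). The splitting field is K = Q(√1937). Since 1937 is squarefree and > 1, it is not a perfect square, so x^2 - 1937 is irreducible over Q and [Q(√1937) : Q] = 2. Hence [K : Q] = 2.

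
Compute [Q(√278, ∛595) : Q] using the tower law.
[Q(√278, ∛595) : Q] = 6

Let L = Q(√278, ∛595). Since Q(√278) ⊂ L and [Q(√278):Q] = 2, the tower law gives 2 | [L:Q]. Likewise Q(∛595) ⊂ L with [Q(∛595):Q] = 3 (because 595 is not a perfect cube), so 3 | [L:Q]. As gcd(2,3) = 1, [L:Q] is divisible by 6. Conversely L is generated over Q by √278 and ∛595, so [L:Q] ≤ 2·3 = 6. Therefore [Q(√278, ∛595) : Q] = 6.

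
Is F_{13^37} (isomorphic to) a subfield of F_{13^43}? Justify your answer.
No: F_{13^37} is not a subfield of F_{13^43}

F_{p^m} embeds in F_{p^n} iff m | n. Here 37 ∤ 43 (since 43 = 1·37 + 6 with remainder 6 ≠ 0), so F_{13^37} is not a subfield of F_{13^43}. Equivalently: if it were, the tower law would give 37 = [F_{13^37}:F_13] dividing [F_{13^43}:F_13] = 43, contradiction.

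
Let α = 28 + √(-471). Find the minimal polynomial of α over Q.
m_α(x) = x^2 - 56x + 1255

From α - 28 = √(-471), squaring gives (α - 28)^2 = -471, i.e. α^2 - 56α + 784 = -471, so α^2 - 56α + 1255 = 0. The discriminant of x^2 - 56x + 1255 is (-56)^2 - 4·(1255) = 3136 - 5020 = -1884, and 4·(-471) is not a perfect square in Q since -471 is squarefree and ≠ 1. Hence x^2 - 56x + 1255 is irreducible over Q and is the minimal polynomial of α.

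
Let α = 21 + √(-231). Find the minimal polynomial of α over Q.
m_α(x) = x^2 - 42x + 672

From α - 21 = √(-231), squaring gives (α - 21)^2 = -231, i.e. α^2 - 42α + 441 = -231, so α^2 - 42α + 672 = 0. The discriminant of x^2 - 42x + 672 is (-42)^2 - 4·(672) = 1764 - 2688 = -924, and 4·(-231) is not a perfect square in Q since -231 is squarefree and ≠ 1. Hence x^2 - 42x + 672 is irreducible over Q and is the minimal polynomial of α.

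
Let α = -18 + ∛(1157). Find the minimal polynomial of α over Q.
m_α(x) = x^3 + 54x^2 + 972x + 4675

Set β = α + 18 = ∛(1157), so β^3 = 1157. Then (α + 18)^3 - 1157 = 0, i.e. α is a root of g(x) = (x + 18)^3 - 1157 = x^3 + 54x^2 + 972x + 4675. Since g(x) = h(x + 18) where h(x) = x^3 - 1157, and h is irreducible over Q (because 1157 is not a perfect cube, so h has no rational root, and a monic cubic with no rational root is irreducible), g is also irreducible (irreducibility is preserved under the substitution x → x + 18). Hence m_α(x) = x^3 + 54x^2 + 972x + 4675.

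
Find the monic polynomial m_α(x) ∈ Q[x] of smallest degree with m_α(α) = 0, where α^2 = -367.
m_α(x) = x^2 + 367

α satisfies α^2 + 367 = 0, so x^2 + 367 annihilates α. Since d = -367 is squarefree and ≠ 1, it is not a perfect square in Q, so x^2 + 367 has no rational root and is therefore irreducible over Q (a degree-2 polynomial over a field is irreducible iff it has no root). Hence m_α(x) = x^2 + 367.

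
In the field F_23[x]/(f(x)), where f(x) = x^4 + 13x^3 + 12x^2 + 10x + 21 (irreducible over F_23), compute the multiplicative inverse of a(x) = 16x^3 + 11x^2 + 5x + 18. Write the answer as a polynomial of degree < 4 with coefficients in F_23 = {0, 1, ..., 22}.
a(x)^(-1) ≡ 14x^3 + 12x^2 + 15x + 20 (mod f(x))

Since f is irreducible over F_23, F_23[x]/(f) is a field and a(x) ≠ 0 has an inverse. Apply the extended Euclidean algorithm to f(x) and a(x) in F_23[x]: f(x) = (13x + 12)·a(x) + (22x^2 + 15x + 12);  a(x) = (7x + 2)·(22x^2 + 15x + 12) + (6x + 17);  (22x^2 + 15x + 12) = (19x + 10)·(6x + 17) + (3). The last nonzero remainder is the constant 3 = gcd(f, a) in F_23. Back-substituting through the division chain expresses 3 = s(x)·a(x) + t(x)·f(x) with s(x) ≡ 19x^3 + 13x^2 + 22x + 14 (mod f), so (19x^3 + 13x^2 + 22x + 14)·a(x) ≡ 3 (mod f). Multiplying by 3^(-1) ≡ 8 in F_23 gives a(x)^(-1) ≡ 8·(19x^3 + 13x^2 + 22x + 14) ≡ 14x^3 + 12x^2 + 15x + 20 (mod f). Check: (16x^3 + 11x^2 + 5x + 18)·(14x^3 + 12x^2 + 15x + 20) = 17x^6 + x^5 + 5x^4 + 15x^3 + 5x^2 + 2x + 15 ≡ 1 (mod x^4 + 13x^3 + 12x^2 + 10x + 21).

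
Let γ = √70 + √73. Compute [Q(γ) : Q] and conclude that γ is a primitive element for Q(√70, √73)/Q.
[Q(γ) : Q] = 4 (equivalently, Q(γ) = Q(√70, √73))

Obviously Q(γ) ⊆ Q(√70, √73), and [Q(√70, √73):Q] = 4 (since 70, 73 are distinct squarefree integers > 1 with 5110 not a perfect square). To show equality we compute the minimal polynomial of γ. From γ = √70 + √73: γ^2 = 70 + 2√(5110) + 73 = 143 + 2√(5110), so γ^2 - 143 = 2√(5110); squaring, (γ^2 - 143)^2 = 4·5110, i.e. γ^4 - 286γ^2 + 20449 - 20440 = 0, i.e. γ^4 - 286γ^2 + 9 = 0. So γ is a root of x^4 - 286x^2 + 9. This polynomial is irreducible over Q: it has no rational root (each ±√70 ± √73 is irrational), and any factorization into two quadratics over Q would force √(5110) ∈ Q (pairing opposite roots) or √70, √73 ∈ Q (other pairings), all impossible. Hence [Q(γ):Q] = 4 = [Q(√70, √73):Q], so Q(γ) = Q(√70, √73).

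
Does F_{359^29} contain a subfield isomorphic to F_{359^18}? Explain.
No: F_{359^18} is not a subfield of F_{359^29}

F_{p^m} embeds in F_{p^n} iff m | n. Here 18 ∤ 29 (since 29 = 1·18 + 11 with remainder 11 ≠ 0), so F_{359^18} is not a subfield of F_{359^29}. Equivalently: if it were, the tower law would give 18 = [F_{359^18}:F_359] dividing [F_{359^29}:F_359] = 29, contradiction.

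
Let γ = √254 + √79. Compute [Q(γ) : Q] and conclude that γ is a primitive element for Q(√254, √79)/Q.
[Q(γ) : Q] = 4 (equivalently, Q(γ) = Q(√254, √79))

Obviously Q(γ) ⊆ Q(√254, √79), and [Q(√254, √79):Q] = 4 (since 254, 79 are distinct squarefree integers > 1 with 20066 not a perfect square). To show equality we compute the minimal polynomial of γ. From γ = √254 + √79: γ^2 = 254 + 2√(20066) + 79 = 333 + 2√(20066), so γ^2 - 333 = 2√(20066); squaring, (γ^2 - 333)^2 = 4·20066, i.e. γ^4 - 666γ^2 + 110889 - 80264 = 0, i.e. γ^4 - 666γ^2 + 30625 = 0. So γ is a root of x^4 - 666x^2 + 30625. This polynomial is irreducible over Q: it has no rational root (each ±√254 ± √79 is irrational), and any factorization into two quadratics over Q would force √(20066) ∈ Q (pairing opposite roots) or √254, √79 ∈ Q (other pairings), all impossible. Hence [Q(γ):Q] = 4 = [Q(√254, √79):Q], so Q(γ) = Q(√254, √79).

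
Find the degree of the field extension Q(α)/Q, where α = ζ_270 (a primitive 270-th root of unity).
[Q(α):Q] = 72

The minimal polynomial of ζ_270 over Q is the 270-th cyclotomic polynomial Φ_270(x), which is irreducible over Q and has degree φ(270) = 72. Hence [Q(α):Q] = φ(270) = 72.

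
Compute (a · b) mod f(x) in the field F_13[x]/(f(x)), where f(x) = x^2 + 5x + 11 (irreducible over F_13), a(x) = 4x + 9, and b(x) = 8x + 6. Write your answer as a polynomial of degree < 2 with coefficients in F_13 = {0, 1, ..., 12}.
a · b ≡ x + 1 (mod f(x))

Multiply in F_13[x]: a(x)·b(x) = (4x + 9)·(8x + 6) = 6x^2 + 5x + 2. This has degree ≥ 2, so divide by f(x) over F_13: 6x^2 + 5x + 2 = (6)·(x^2 + 5x + 11) + (x + 1). Hence a·b ≡ x + 1 (mod f). (F_13[x]/(f) is a field with 13^2 = 169 elements since f is irreducible of degree 2.)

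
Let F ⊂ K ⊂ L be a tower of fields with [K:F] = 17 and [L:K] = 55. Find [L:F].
[L:F] = 935

The tower law says that for any tower of field extensions F ⊂ K ⊂ L with finite degrees, [L:F] = [L:K] · [K:F]. Here this gives [L:F] = 55 · 17 = 935.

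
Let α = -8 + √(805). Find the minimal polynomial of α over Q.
m_α(x) = x^2 + 16x - 741

From α + 8 = √(805), squaring gives (α + 8)^2 = 805, i.e. α^2 + 16α + 64 = 805, so α^2 + 16α - 741 = 0. The discriminant of x^2 + 16x - 741 is (16)^2 - 4·(-741) = 256 + 2964 = 3220, and 4·(805) is not a perfect square in Q since 805 is squarefree and ≠ 1. Hence x^2 + 16x - 741 is irreducible over Q and is the minimal polynomial of α.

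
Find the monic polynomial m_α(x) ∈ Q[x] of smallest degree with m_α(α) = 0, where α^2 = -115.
m_α(x) = x^2 + 115

α satisfies α^2 + 115 = 0, so x^2 + 115 annihilates α. Since d = -115 is squarefree and ≠ 1, it is not a perfect square in Q, so x^2 + 115 has no rational root and is therefore irreducible over Q (a degree-2 polynomial over a field is irreducible iff it has no root). Hence m_α(x) = x^2 + 115.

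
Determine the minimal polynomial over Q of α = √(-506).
m_α(x) = x^2 + 506

α satisfies α^2 + 506 = 0, so x^2 + 506 annihilates α. Since d = -506 is squarefree and ≠ 1, it is not a perfect square in Q, so x^2 + 506 has no rational root and is therefore irreducible over Q (a degree-2 polynomial over a field is irreducible iff it has no root). Hence m_α(x) = x^2 + 506.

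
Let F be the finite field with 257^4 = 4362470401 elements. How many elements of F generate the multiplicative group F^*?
There are φ(4362470400) = 1135411200 primitive elements

F_q^* is cyclic of order q - 1 = 4362470400. A cyclic group of order m has exactly φ(m) generators. Here m = 4362470400 = 2^10 · 3 · 5^2 · 43 · 1321, so the number of primitive elements is φ(4362470400) = 1135411200.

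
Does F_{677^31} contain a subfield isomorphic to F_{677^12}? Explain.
No: F_{677^12} is not a subfield of F_{677^31}

F_{p^m} embeds in F_{p^n} iff m | n. Here 12 ∤ 31 (since 31 = 2·12 + 7 with remainder 7 ≠ 0), so F_{677^12} is not a subfield of F_{677^31}. Equivalently: if it were, the tower law would give 12 = [F_{677^12}:F_677] dividing [F_{677^31}:F_677] = 31, contradiction.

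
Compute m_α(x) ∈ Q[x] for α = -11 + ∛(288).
m_α(x) = x^3 + 33x^2 + 363x + 1043

Set β = α + 11 = ∛(288), so β^3 = 288. Then (α + 11)^3 - 288 = 0, i.e. α is a root of g(x) = (x + 11)^3 - 288 = x^3 + 33x^2 + 363x + 1043. Since g(x) = h(x + 11) where h(x) = x^3 - 288, and h is irreducible over Q (because 288 is not a perfect cube, so h has no rational root, and a monic cubic with no rational root is irreducible), g is also irreducible (irreducibility is preserved under the substitution x → x + 11). Hence m_α(x) = x^3 + 33x^2 + 363x + 1043.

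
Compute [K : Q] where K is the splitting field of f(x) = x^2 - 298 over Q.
[K : Q] = 2

f(x) = x^2 - 298 factors as (x - √298)(x + √298). The splitting field is K = Q(√298). Since 298 is squarefree and > 1, it is not a perfect square, so x^2 - 298 is irreducible over Q and [Q(√298) : Q] = 2. Hence [K : Q] = 2.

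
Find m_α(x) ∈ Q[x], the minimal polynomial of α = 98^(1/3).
m_α(x) = x^3 - 98

α satisfies α^3 = 98, so x^3 - 98 annihilates α. By the rational root test, a rational root p/q (in lowest terms) of x^3 - 98 would satisfy p^3 = 98 q^3, forcing q = 1 and p^3 = 98; but 98 is not a perfect cube, contradiction. A monic cubic over Q with no rational root is irreducible (any nontrivial factorization would include a linear factor). Hence x^3 - 98 is the minimal polynomial of α, and in particular [Q(α):Q] = 3.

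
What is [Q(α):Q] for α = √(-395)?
[Q(α):Q] = 2

[Q(α):Q] equals the degree of the minimal polynomial of α. Here α^2 = -395 and x^2 + 395 is irreducible (d = -395 is squarefree, ≠ 1, hence not a square), so deg(m_α) = 2. Thus [Q(α):Q] = 2.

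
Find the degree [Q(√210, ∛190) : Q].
[Q(√210, ∛190) : Q] = 6

Let L = Q(√210, ∛190). Since Q(√210) ⊂ L and [Q(√210):Q] = 2, the tower law gives 2 | [L:Q]. Likewise Q(∛190) ⊂ L with [Q(∛190):Q] = 3 (because 190 is not a perfect cube), so 3 | [L:Q]. As gcd(2,3) = 1, [L:Q] is divisible by 6. Conversely L is generated over Q by √210 and ∛190, so [L:Q] ≤ 2·3 = 6. Therefore [Q(√210, ∛190) : Q] = 6.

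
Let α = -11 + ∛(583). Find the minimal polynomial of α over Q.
m_α(x) = x^3 + 33x^2 + 363x + 748

Set β = α + 11 = ∛(583), so β^3 = 583. Then (α + 11)^3 - 583 = 0, i.e. α is a root of g(x) = (x + 11)^3 - 583 = x^3 + 33x^2 + 363x + 748. Since g(x) = h(x + 11) where h(x) = x^3 - 583, and h is irreducible over Q (because 583 is not a perfect cube, so h has no rational root, and a monic cubic with no rational root is irreducible), g is also irreducible (irreducibility is preserved under the substitution x → x + 11). Hence m_α(x) = x^3 + 33x^2 + 363x + 748.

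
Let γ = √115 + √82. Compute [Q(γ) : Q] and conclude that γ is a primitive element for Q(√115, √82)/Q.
[Q(γ) : Q] = 4 (equivalently, Q(γ) = Q(√115, √82))

Obviously Q(γ) ⊆ Q(√115, √82), and [Q(√115, √82):Q] = 4 (since 115, 82 are distinct squarefree integers > 1 with 9430 not a perfect square). To show equality we compute the minimal polynomial of γ. From γ = √115 + √82: γ^2 = 115 + 2√(9430) + 82 = 197 + 2√(9430), so γ^2 - 197 = 2√(9430); squaring, (γ^2 - 197)^2 = 4·9430, i.e. γ^4 - 394γ^2 + 38809 - 37720 = 0, i.e. γ^4 - 394γ^2 + 1089 = 0. So γ is a root of x^4 - 394x^2 + 1089. This polynomial is irreducible over Q: it has no rational root (each ±√115 ± √82 is irrational), and any factorization into two quadratics over Q would force √(9430) ∈ Q (pairing opposite roots) or √115, √82 ∈ Q (other pairings), all impossible. Hence [Q(γ):Q] = 4 = [Q(√115, √82):Q], so Q(γ) = Q(√115, √82).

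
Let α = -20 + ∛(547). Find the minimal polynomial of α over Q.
m_α(x) = x^3 + 60x^2 + 1200x + 7453

Set β = α + 20 = ∛(547), so β^3 = 547. Then (α + 20)^3 - 547 = 0, i.e. α is a root of g(x) = (x + 20)^3 - 547 = x^3 + 60x^2 + 1200x + 7453. Since g(x) = h(x + 20) where h(x) = x^3 - 547, and h is irreducible over Q (because 547 is not a perfect cube, so h has no rational root, and a monic cubic with no rational root is irreducible), g is also irreducible (irreducibility is preserved under the substitution x → x + 20). Hence m_α(x) = x^3 + 60x^2 + 1200x + 7453.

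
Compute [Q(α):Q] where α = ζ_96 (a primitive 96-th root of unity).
[Q(α):Q] = 32

The minimal polynomial of ζ_96 over Q is the 96-th cyclotomic polynomial Φ_96(x), which is irreducible over Q and has degree φ(96) = 32. Hence [Q(α):Q] = φ(96) = 32.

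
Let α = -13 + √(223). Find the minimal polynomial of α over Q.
m_α(x) = x^2 + 26x - 54

From α + 13 = √(223), squaring gives (α + 13)^2 = 223, i.e. α^2 + 26α + 169 = 223, so α^2 + 26α - 54 = 0. The discriminant of x^2 + 26x - 54 is (26)^2 - 4·(-54) = 676 + 216 = 892, and 4·(223) is not a perfect square in Q since 223 is squarefree and ≠ 1. Hence x^2 + 26x - 54 is irreducible over Q and is the minimal polynomial of α.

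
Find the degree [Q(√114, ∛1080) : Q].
[Q(√114, ∛1080) : Q] = 6

Let L = Q(√114, ∛1080). Since Q(√114) ⊂ L and [Q(√114):Q] = 2, the tower law gives 2 | [L:Q]. Likewise Q(∛1080) ⊂ L with [Q(∛1080):Q] = 3 (because 1080 is not a perfect cube), so 3 | [L:Q]. As gcd(2,3) = 1, [L:Q] is divisible by 6. Conversely L is generated over Q by √114 and ∛1080, so [L:Q] ≤ 2·3 = 6. Therefore [Q(√114, ∛1080) : Q] = 6.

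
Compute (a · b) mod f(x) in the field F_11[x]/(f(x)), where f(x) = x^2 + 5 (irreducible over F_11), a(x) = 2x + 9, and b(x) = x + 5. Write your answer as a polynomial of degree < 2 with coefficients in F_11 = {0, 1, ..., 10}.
a · b ≡ 8x + 2 (mod f(x))

Multiply in F_11[x]: a(x)·b(x) = (2x + 9)·(x + 5) = 2x^2 + 8x + 1. This has degree ≥ 2, so divide by f(x) over F_11: 2x^2 + 8x + 1 = (2)·(x^2 + 5) + (8x + 2). Hence a·b ≡ 8x + 2 (mod f). (F_11[x]/(f) is a field with 11^2 = 121 elements since f is irreducible of degree 2.)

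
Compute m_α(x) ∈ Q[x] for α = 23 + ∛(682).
m_α(x) = x^3 - 69x^2 + 1587x - 12849

Set β = α - 23 = ∛(682), so β^3 = 682. Then (α - 23)^3 - 682 = 0, i.e. α is a root of g(x) = (x - 23)^3 - 682 = x^3 - 69x^2 + 1587x - 12849. Since g(x) = h(x - 23) where h(x) = x^3 - 682, and h is irreducible over Q (because 682 is not a perfect cube, so h has no rational root, and a monic cubic with no rational root is irreducible), g is also irreducible (irreducibility is preserved under the substitution x → x - 23). Hence m_α(x) = x^3 - 69x^2 + 1587x - 12849.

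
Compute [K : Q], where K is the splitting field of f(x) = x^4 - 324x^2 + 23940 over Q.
[K : Q] = 4

Solving the quadratic in x^2: x^2 = (324 ± √(324^2 - 4·23940))/2 = (324 ± √9216)/2 = (324 ± 96)/2, giving x^2 = 210 or x^2 = 114. So f(x) = (x^2 - 210)(x^2 - 114) and the roots of f are ±√210, ±√114. Hence the splitting field is K = Q(√210, √114). Since 210 and 114 are distinct squarefree integers > 1, their product 23940 is not a perfect square, so √114 ∉ Q(√210). By the tower law [K:Q] = [Q(√210,√114):Q(√210)] · [Q(√210):Q] = 2 · 2 = 4.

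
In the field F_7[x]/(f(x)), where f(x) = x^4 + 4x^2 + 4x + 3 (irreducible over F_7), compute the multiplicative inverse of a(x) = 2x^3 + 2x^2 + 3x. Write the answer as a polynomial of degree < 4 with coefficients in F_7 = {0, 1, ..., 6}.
a(x)^(-1) ≡ 2x^3 + 4x^2 + 2x + 3 (mod f(x))

Since f is irreducible over F_7, F_7[x]/(f) is a field and a(x) ≠ 0 has an inverse. Apply the extended Euclidean algorithm to f(x) and a(x) in F_7[x]: f(x) = (4x + 3)·a(x) + (2x + 3);  a(x) = (x^2 + 3x + 4)·(2x + 3) + (2). The last nonzero remainder is the constant 2 = gcd(f, a) in F_7. Back-substituting through the division chain expresses 2 = s(x)·a(x) + t(x)·f(x) with s(x) ≡ 4x^3 + x^2 + 4x + 6 (mod f), so (4x^3 + x^2 + 4x + 6)·a(x) ≡ 2 (mod f). Multiplying by 2^(-1) ≡ 4 in F_7 gives a(x)^(-1) ≡ 4·(4x^3 + x^2 + 4x + 6) ≡ 2x^3 + 4x^2 + 2x + 3 (mod f). Check: (2x^3 + 2x^2 + 3x)·(2x^3 + 4x^2 + 2x + 3) = 4x^6 + 5x^5 + 4x^4 + x^3 + 5x^2 + 2x ≡ 1 (mod x^4 + 4x^2 + 4x + 3).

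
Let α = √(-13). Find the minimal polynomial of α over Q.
m_α(x) = x^2 + 13

α satisfies α^2 + 13 = 0, so x^2 + 13 annihilates α. Since d = -13 is squarefree and ≠ 1, it is not a perfect square in Q, so x^2 + 13 has no rational root and is therefore irreducible over Q (a degree-2 polynomial over a field is irreducible iff it has no root). Hence m_α(x) = x^2 + 13.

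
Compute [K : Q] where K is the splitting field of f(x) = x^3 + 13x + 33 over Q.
[K : Q] = 6

By the rational root test, any rational root of the monic integer polynomial f(x) = x^3 + 13x + 33 must be an integer dividing the constant term 33, i.e. one of ±{1, 3, 11, 33}. Evaluating: f(1) = 47, f(-1) = 19, f(3) = 99, f(-3) = -33, f(11) = 1507, f(-11) = -1441, f(33) = 36399, f(-33) = -36333; none is 0, so f has no rational root and is therefore irreducible over Q (a cubic with no linear factor over a field is irreducible). For an irreducible cubic, the Galois group is A_3 or S_3 according as the discriminant disc(f) = -4a^3 - 27b^2 = -4·(13)^3 - 27·(33)^2 = -38191 is or is not a square in Q. Here disc(f) = -38191 is not a perfect square in Q, so the Galois group of f over Q is not contained in A_3 and must be all of S_3. The splitting field has degree |S_3| = 6 over Q, so [K : Q] = 6.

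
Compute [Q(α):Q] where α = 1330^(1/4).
[Q(α):Q] = 4

α is a root of x^4 - 1330. By Eisenstein's criterion at the prime p = 2 (which divides the constant term 1330 but p^2 = 4 does not, since 1330 is squarefree), x^4 - 1330 is irreducible over Q. Hence [Q(α):Q] = 4.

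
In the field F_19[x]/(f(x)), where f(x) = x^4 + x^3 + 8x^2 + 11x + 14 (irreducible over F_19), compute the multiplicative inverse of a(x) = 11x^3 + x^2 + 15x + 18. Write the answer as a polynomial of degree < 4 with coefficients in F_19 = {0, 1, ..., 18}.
a(x)^(-1) ≡ 10x^3 + x^2 + 11x + 7 (mod f(x))

Since f is irreducible over F_19, F_19[x]/(f) is a field and a(x) ≠ 0 has an inverse. Apply the extended Euclidean algorithm to f(x) and a(x) in F_19[x]: f(x) = (7x + 15)·a(x) + (2x^2 + 2x + 10);  a(x) = (15x + 14)·(2x^2 + 2x + 10) + (8x + 11);  (2x^2 + 2x + 10) = (5x + 10)·(8x + 11) + (14). The last nonzero remainder is the constant 14 = gcd(f, a) in F_19. Back-substituting through the division chain expresses 14 = s(x)·a(x) + t(x)·f(x) with s(x) ≡ 7x^3 + 14x^2 + 2x + 3 (mod f), so (7x^3 + 14x^2 + 2x + 3)·a(x) ≡ 14 (mod f). Multiplying by 14^(-1) ≡ 15 in F_19 gives a(x)^(-1) ≡ 15·(7x^3 + 14x^2 + 2x + 3) ≡ 10x^3 + x^2 + 11x + 7 (mod f). Check: (11x^3 + x^2 + 15x + 18)·(10x^3 + x^2 + 11x + 7) = 15x^6 + 2x^5 + 6x^4 + 17x^3 + 18x + 12 ≡ 1 (mod x^4 + x^3 + 8x^2 + 11x + 14).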